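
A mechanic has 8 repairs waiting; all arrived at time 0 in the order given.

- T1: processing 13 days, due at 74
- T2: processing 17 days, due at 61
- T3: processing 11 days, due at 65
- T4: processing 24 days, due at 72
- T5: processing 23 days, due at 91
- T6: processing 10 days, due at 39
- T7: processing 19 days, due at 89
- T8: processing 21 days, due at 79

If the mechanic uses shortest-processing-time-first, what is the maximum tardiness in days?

66

SPT (increasing processing time): T6 T3 T1 T2 T7 T8 T5 T4.
T6: 0→10, due 39, tardiness 0
T3: 10→21, due 65, tardiness 0
T1: 21→34, due 74, tardiness 0
T2: 34→51, due 61, tardiness 0
T7: 51→70, due 89, tardiness 0
T8: 70→91, due 79, tardiness 12
T5: 91→114, due 91, tardiness 23
T4: 114→138, due 72, tardiness 66
Maximum = 66.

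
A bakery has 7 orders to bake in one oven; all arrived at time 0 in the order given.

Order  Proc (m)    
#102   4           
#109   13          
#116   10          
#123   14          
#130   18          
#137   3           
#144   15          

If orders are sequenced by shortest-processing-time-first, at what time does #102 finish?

SPT (increasing processing time): #137 #102 #116 #109 #123 #144 #130.
#137: 0→3
#102: 3→7

7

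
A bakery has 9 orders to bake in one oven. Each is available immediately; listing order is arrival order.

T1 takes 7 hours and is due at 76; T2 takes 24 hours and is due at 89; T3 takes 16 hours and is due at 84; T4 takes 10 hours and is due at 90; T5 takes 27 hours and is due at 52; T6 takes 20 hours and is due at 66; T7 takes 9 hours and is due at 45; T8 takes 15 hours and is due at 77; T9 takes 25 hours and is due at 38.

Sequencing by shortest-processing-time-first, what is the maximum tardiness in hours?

SPT (increasing processing time): T1 T7 T4 T8 T3 T6 T2 T9 T5.
T1: 0→7, due 76, tardiness 0
T7: 7→16, due 45, tardiness 0
T4: 16→26, due 90, tardiness 0
T8: 26→41, due 77, tardiness 0
T3: 41→57, due 84, tardiness 0
T6: 57→77, due 66, tardiness 11
T2: 77→101, due 89, tardiness 12
T9: 101→126, due 38, tardiness 88
T5: 126→153, due 52, tardiness 101
Maximum = 101.

101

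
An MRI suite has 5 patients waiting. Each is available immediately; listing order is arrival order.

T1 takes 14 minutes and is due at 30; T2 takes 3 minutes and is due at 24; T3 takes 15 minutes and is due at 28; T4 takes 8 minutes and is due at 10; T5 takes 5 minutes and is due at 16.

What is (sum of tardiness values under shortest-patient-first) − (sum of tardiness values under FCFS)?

-40

SPT (increasing processing time): T2 T5 T4 T1 T3.
T2: 0→3, due 24, tardiness 0
T5: 3→8, due 16, tardiness 0
T4: 8→16, due 10, tardiness 6
T1: 16→30, due 30, tardiness 0
T3: 30→45, due 28, tardiness 17
Sum = 0+0+6+0+17 = 23.
FIFO (arrival order): T1 T2 T3 T4 T5.
T1: 0→14, due 30, tardiness 0
T2: 14→17, due 24, tardiness 0
T3: 17→32, due 28, tardiness 4
T4: 32→40, due 10, tardiness 30
T5: 40→45, due 16, tardiness 29
Sum = 0+0+4+30+29 = 63.
Difference = 23 − 63 = -40.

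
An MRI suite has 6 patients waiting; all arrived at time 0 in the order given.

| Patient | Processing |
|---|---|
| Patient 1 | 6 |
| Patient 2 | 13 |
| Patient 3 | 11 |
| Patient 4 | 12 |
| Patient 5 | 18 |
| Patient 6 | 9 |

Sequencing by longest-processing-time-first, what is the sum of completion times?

LPT (decreasing processing time): Patient 5 Patient 2 Patient 4 Patient 3 Patient 6 Patient 1.
Patient 5: 0→18
Patient 2: 18→31
Patient 4: 31→43
Patient 3: 43→54
Patient 6: 54→63
Patient 1: 63→69
Sum = 18+31+43+54+63+69 = 278.

278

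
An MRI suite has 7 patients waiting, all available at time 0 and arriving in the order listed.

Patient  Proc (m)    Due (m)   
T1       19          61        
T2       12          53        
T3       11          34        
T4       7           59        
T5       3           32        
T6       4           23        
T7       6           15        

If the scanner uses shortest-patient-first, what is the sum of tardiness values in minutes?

SPT (increasing processing time): T5 T6 T7 T4 T3 T2 T1.
T5: 0→3, due 32, tardiness 0
T6: 3→7, due 23, tardiness 0
T7: 7→13, due 15, tardiness 0
T4: 13→20, due 59, tardiness 0
T3: 20→31, due 34, tardiness 0
T2: 31→43, due 53, tardiness 0
T1: 43→62, due 61, tardiness 1
Sum = 0+0+0+0+0+0+1 = 1.

1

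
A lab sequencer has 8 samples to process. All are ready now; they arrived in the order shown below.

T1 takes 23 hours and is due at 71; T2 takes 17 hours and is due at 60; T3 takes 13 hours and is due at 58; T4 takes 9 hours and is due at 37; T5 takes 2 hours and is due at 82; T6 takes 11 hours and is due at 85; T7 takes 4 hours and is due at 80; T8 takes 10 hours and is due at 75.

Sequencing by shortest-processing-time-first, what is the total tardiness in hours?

SPT (increasing processing time): T5 T7 T4 T8 T6 T3 T2 T1.
T5: 0→2, due 82, tardiness 0
T7: 2→6, due 80, tardiness 0
T4: 6→15, due 37, tardiness 0
T8: 15→25, due 75, tardiness 0
T6: 25→36, due 85, tardiness 0
T3: 36→49, due 58, tardiness 0
T2: 49→66, due 60, tardiness 6
T1: 66→89, due 71, tardiness 18
Sum = 0+0+0+0+0+0+6+18 = 24.

24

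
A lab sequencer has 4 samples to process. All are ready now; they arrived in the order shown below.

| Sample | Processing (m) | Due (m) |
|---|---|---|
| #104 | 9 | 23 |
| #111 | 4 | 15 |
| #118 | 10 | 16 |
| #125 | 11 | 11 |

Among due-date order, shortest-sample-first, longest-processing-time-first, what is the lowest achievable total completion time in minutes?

74

EDD (increasing due date): #125 #111 #118 #104.
#125: 0→11
#111: 11→15
#118: 15→25
#104: 25→34
Sum = 11+15+25+34 = 85.
SPT (increasing processing time): #111 #104 #118 #125.
#111: 0→4
#104: 4→13
#118: 13→23
#125: 23→34
Sum = 4+13+23+34 = 74.
LPT (decreasing processing time): #125 #118 #104 #111.
#125: 0→11
#118: 11→21
#104: 21→30
#111: 30→34
Sum = 11+21+30+34 = 96.
EDD 85, SPT 74, LPT 96 → minimum 74.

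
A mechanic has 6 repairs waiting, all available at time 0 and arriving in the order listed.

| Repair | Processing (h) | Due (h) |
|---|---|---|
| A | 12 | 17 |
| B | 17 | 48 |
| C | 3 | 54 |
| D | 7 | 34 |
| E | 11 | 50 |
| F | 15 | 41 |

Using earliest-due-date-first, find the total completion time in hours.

EDD (increasing due date): A D F B E C.
A: 0→12
D: 12→19
F: 19→34
B: 34→51
E: 51→62
C: 62→65
Sum = 12+19+34+51+62+65 = 243.

243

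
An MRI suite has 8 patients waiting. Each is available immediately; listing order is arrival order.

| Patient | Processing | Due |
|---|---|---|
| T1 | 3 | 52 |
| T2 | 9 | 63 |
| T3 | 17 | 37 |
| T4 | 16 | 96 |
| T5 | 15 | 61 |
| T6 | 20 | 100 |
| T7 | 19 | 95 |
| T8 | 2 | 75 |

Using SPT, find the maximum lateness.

25

SPT (increasing processing time): T8 T1 T2 T5 T4 T3 T7 T6.
T8: 0→2, due 75, lateness -73
T1: 2→5, due 52, lateness -47
T2: 5→14, due 63, lateness -49
T5: 14→29, due 61, lateness -32
T4: 29→45, due 96, lateness -51
T3: 45→62, due 37, lateness 25
T7: 62→81, due 95, lateness -14
T6: 81→101, due 100, lateness 1
Maximum = 25.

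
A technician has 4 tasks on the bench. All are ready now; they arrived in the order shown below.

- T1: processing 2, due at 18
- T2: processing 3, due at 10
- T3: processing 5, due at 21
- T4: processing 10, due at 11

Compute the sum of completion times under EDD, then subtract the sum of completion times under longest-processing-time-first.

EDD (increasing due date): T2 T4 T1 T3.
T2: 0→3
T4: 3→13
T1: 13→15
T3: 15→20
Sum = 3+13+15+20 = 51.
LPT (decreasing processing time): T4 T3 T2 T1.
T4: 0→10
T3: 10→15
T2: 15→18
T1: 18→20
Sum = 10+15+18+20 = 63.
Difference = 51 − 63 = -12.

-12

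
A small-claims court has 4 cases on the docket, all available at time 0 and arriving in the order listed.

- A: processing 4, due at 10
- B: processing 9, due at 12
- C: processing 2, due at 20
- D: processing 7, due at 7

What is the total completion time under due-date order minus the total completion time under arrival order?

EDD (increasing due date): D A B C.
D: 0→7
A: 7→11
B: 11→20
C: 20→22
Sum = 7+11+20+22 = 60.
FIFO (arrival order): A B C D.
A: 0→4
B: 4→13
C: 13→15
D: 15→22
Sum = 4+13+15+22 = 54.
Difference = 60 − 54 = 6.

6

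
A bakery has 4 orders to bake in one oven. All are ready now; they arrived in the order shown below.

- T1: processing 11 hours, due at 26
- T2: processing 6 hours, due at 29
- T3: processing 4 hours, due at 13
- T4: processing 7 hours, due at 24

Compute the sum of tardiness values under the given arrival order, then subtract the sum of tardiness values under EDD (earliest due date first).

12

FIFO (arrival order): T1 T2 T3 T4.
T1: 0→11, due 26, tardiness 0
T2: 11→17, due 29, tardiness 0
T3: 17→21, due 13, tardiness 8
T4: 21→28, due 24, tardiness 4
Sum = 0+0+8+4 = 12.
EDD (increasing due date): T3 T4 T1 T2.
T3: 0→4, due 13, tardiness 0
T4: 4→11, due 24, tardiness 0
T1: 11→22, due 26, tardiness 0
T2: 22→28, due 29, tardiness 0
Sum = 0+0+0+0 = 0.
Difference = 12 − 0 = 12.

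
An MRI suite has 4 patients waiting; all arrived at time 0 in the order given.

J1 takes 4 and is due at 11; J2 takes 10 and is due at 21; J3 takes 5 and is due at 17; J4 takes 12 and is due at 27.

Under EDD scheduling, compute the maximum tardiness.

4

EDD (increasing due date): J1 J3 J2 J4.
J1: 0→4, due 11, tardiness 0
J3: 4→9, due 17, tardiness 0
J2: 9→19, due 21, tardiness 0
J4: 19→31, due 27, tardiness 4
Maximum = 4.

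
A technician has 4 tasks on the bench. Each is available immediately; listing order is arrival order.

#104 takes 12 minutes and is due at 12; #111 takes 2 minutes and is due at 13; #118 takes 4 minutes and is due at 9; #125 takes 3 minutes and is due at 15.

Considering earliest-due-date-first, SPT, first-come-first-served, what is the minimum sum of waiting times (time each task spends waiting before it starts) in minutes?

EDD (increasing due date): #118 #104 #111 #125.
#118: waits 0, runs 0→4
#104: waits 4, runs 4→16
#111: waits 16, runs 16→18
#125: waits 18, runs 18→21
Sum = 0+4+16+18 = 38.
SPT (increasing processing time): #111 #125 #118 #104.
#111: waits 0, runs 0→2
#125: waits 2, runs 2→5
#118: waits 5, runs 5→9
#104: waits 9, runs 9→21
Sum = 0+2+5+9 = 16.
FIFO (arrival order): #104 #111 #118 #125.
#104: waits 0, runs 0→12
#111: waits 12, runs 12→14
#118: waits 14, runs 14→18
#125: waits 18, runs 18→21
Sum = 0+12+14+18 = 44.
EDD 38, SPT 16, FIFO 44 → minimum 16.

16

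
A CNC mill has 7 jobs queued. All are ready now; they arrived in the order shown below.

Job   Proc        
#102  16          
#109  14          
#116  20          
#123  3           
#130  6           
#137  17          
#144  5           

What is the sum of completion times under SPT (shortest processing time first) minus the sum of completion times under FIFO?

SPT (increasing processing time): #123 #144 #130 #109 #102 #137 #116.
#123: 0→3
#144: 3→8
#130: 8→14
#109: 14→28
#102: 28→44
#137: 44→61
#116: 61→81
Sum = 3+8+14+28+44+61+81 = 239.
FIFO (arrival order): #102 #109 #116 #123 #130 #137 #144.
#102: 0→16
#109: 16→30
#116: 30→50
#123: 50→53
#130: 53→59
#137: 59→76
#144: 76→81
Sum = 16+30+50+53+59+76+81 = 365.
Difference = 239 − 365 = -126.

-126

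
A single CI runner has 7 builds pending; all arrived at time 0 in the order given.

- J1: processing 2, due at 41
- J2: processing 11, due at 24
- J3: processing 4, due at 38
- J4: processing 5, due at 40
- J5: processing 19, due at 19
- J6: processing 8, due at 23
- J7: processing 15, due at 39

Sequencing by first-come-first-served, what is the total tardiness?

73

FIFO (arrival order): J1 J2 J3 J4 J5 J6 J7.
J1: 0→2, due 41, tardiness 0
J2: 2→13, due 24, tardiness 0
J3: 13→17, due 38, tardiness 0
J4: 17→22, due 40, tardiness 0
J5: 22→41, due 19, tardiness 22
J6: 41→49, due 23, tardiness 26
J7: 49→64, due 39, tardiness 25
Sum = 0+0+0+0+22+26+25 = 73.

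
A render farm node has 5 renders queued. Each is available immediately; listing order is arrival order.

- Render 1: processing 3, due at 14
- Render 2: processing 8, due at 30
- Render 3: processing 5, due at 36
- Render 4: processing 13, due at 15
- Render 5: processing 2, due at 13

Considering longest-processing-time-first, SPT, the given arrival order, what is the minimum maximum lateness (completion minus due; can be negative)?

16

LPT (decreasing processing time): Render 4 Render 2 Render 3 Render 1 Render 5.
Render 4: 0→13, due 15, lateness -2
Render 2: 13→21, due 30, lateness -9
Render 3: 21→26, due 36, lateness -10
Render 1: 26→29, due 14, lateness 15
Render 5: 29→31, due 13, lateness 18
Maximum = 18.
SPT (increasing processing time): Render 5 Render 1 Render 3 Render 2 Render 4.
Render 5: 0→2, due 13, lateness -11
Render 1: 2→5, due 14, lateness -9
Render 3: 5→10, due 36, lateness -26
Render 2: 10→18, due 30, lateness -12
Render 4: 18→31, due 15, lateness 16
Maximum = 16.
FIFO (arrival order): Render 1 Render 2 Render 3 Render 4 Render 5.
Render 1: 0→3, due 14, lateness -11
Render 2: 3→11, due 30, lateness -19
Render 3: 11→16, due 36, lateness -20
Render 4: 16→29, due 15, lateness 14
Render 5: 29→31, due 13, lateness 18
Maximum = 18.
LPT 18, SPT 16, FIFO 18 → minimum 16.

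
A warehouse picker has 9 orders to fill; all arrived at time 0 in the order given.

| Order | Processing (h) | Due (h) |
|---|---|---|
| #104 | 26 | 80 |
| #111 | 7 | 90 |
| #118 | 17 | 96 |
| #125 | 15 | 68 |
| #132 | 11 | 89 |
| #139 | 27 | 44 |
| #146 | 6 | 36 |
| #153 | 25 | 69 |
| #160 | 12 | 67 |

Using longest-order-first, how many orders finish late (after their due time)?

LPT (decreasing processing time): #139 #104 #153 #118 #125 #160 #132 #111 #146.
#139: 0→27, due 44, tardiness 0
#104: 27→53, due 80, tardiness 0
#153: 53→78, due 69, tardiness 9
#118: 78→95, due 96, tardiness 0
#125: 95→110, due 68, tardiness 42
#160: 110→122, due 67, tardiness 55
#132: 122→133, due 89, tardiness 44
#111: 133→140, due 90, tardiness 50
#146: 140→146, due 36, tardiness 110
Late orders: 6.

6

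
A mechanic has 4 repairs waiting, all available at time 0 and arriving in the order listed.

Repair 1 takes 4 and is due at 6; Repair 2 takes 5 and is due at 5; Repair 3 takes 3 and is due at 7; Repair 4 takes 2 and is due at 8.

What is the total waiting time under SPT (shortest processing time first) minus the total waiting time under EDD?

SPT (increasing processing time): Repair 4 Repair 3 Repair 1 Repair 2.
Repair 4: waits 0, runs 0→2
Repair 3: waits 2, runs 2→5
Repair 1: waits 5, runs 5→9
Repair 2: waits 9, runs 9→14
Sum = 0+2+5+9 = 16.
EDD (increasing due date): Repair 2 Repair 1 Repair 3 Repair 4.
Repair 2: waits 0, runs 0→5
Repair 1: waits 5, runs 5→9
Repair 3: waits 9, runs 9→12
Repair 4: waits 12, runs 12→14
Sum = 0+5+9+12 = 26.
Difference = 16 − 26 = -10.

-10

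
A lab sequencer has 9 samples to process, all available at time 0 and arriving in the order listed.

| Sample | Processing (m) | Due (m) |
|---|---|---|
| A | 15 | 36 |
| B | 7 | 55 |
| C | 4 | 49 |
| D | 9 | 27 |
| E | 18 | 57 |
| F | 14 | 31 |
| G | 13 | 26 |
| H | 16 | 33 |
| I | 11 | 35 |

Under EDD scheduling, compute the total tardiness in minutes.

EDD (increasing due date): G D F H I A C B E.
G: 0→13, due 26, tardiness 0
D: 13→22, due 27, tardiness 0
F: 22→36, due 31, tardiness 5
H: 36→52, due 33, tardiness 19
I: 52→63, due 35, tardiness 28
A: 63→78, due 36, tardiness 42
C: 78→82, due 49, tardiness 33
B: 82→89, due 55, tardiness 34
E: 89→107, due 57, tardiness 50
Sum = 0+0+5+19+28+42+33+34+50 = 211.

211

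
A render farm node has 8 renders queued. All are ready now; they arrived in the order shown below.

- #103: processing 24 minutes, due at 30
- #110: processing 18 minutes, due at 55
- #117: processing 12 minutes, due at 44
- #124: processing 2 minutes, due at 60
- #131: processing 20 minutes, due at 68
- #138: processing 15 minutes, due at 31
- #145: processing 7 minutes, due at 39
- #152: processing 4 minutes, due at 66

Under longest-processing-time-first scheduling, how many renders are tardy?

LPT (decreasing processing time): #103 #131 #110 #138 #117 #145 #152 #124.
#103: 0→24, due 30, tardiness 0
#131: 24→44, due 68, tardiness 0
#110: 44→62, due 55, tardiness 7
#138: 62→77, due 31, tardiness 46
#117: 77→89, due 44, tardiness 45
#145: 89→96, due 39, tardiness 57
#152: 96→100, due 66, tardiness 34
#124: 100→102, due 60, tardiness 42
Late renders: 6.

6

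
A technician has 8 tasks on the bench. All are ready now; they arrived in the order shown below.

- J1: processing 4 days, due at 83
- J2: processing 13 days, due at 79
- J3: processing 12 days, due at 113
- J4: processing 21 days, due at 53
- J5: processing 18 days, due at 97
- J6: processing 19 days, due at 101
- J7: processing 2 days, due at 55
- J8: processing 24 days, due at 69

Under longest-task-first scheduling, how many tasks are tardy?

LPT (decreasing processing time): J8 J4 J6 J5 J2 J3 J1 J7.
J8: 0→24, due 69, tardiness 0
J4: 24→45, due 53, tardiness 0
J6: 45→64, due 101, tardiness 0
J5: 64→82, due 97, tardiness 0
J2: 82→95, due 79, tardiness 16
J3: 95→107, due 113, tardiness 0
J1: 107→111, due 83, tardiness 28
J7: 111→113, due 55, tardiness 58
Late tasks: 3.

3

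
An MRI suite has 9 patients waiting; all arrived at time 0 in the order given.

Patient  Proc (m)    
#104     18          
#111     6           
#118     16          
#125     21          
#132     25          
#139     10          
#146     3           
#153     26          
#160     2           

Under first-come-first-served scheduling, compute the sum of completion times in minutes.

676

FIFO (arrival order): #104 #111 #118 #125 #132 #139 #146 #153 #160.
#104: 0→18
#111: 18→24
#118: 24→40
#125: 40→61
#132: 61→86
#139: 86→96
#146: 96→99
#153: 99→125
#160: 125→127
Sum = 18+24+40+61+86+96+99+125+127 = 676.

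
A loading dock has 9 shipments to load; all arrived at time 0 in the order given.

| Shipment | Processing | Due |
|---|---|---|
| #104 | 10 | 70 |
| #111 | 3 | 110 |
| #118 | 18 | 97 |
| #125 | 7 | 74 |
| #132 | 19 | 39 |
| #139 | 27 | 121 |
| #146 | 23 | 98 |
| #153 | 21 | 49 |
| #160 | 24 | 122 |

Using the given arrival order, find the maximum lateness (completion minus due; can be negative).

79

FIFO (arrival order): #104 #111 #118 #125 #132 #139 #146 #153 #160.
#104: 0→10, due 70, lateness -60
#111: 10→13, due 110, lateness -97
#118: 13→31, due 97, lateness -66
#125: 31→38, due 74, lateness -36
#132: 38→57, due 39, lateness 18
#139: 57→84, due 121, lateness -37
#146: 84→107, due 98, lateness 9
#153: 107→128, due 49, lateness 79
#160: 128→152, due 122, lateness 30
Maximum = 79.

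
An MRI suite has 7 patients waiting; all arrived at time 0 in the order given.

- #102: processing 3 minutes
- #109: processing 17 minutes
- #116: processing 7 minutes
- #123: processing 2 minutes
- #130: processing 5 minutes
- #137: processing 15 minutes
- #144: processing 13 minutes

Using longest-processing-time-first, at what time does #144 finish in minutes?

LPT (decreasing processing time): #109 #137 #144 #116 #130 #102 #123.
#109: 0→17
#137: 17→32
#144: 32→45

45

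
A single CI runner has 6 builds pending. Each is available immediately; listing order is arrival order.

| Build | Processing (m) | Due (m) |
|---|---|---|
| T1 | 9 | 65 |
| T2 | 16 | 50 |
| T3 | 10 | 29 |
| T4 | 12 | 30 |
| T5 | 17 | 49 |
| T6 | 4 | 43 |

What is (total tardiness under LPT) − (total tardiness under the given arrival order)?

LPT (decreasing processing time): T5 T2 T4 T3 T1 T6.
T5: 0→17, due 49, tardiness 0
T2: 17→33, due 50, tardiness 0
T4: 33→45, due 30, tardiness 15
T3: 45→55, due 29, tardiness 26
T1: 55→64, due 65, tardiness 0
T6: 64→68, due 43, tardiness 25
Sum = 0+0+15+26+0+25 = 66.
FIFO (arrival order): T1 T2 T3 T4 T5 T6.
T1: 0→9, due 65, tardiness 0
T2: 9→25, due 50, tardiness 0
T3: 25→35, due 29, tardiness 6
T4: 35→47, due 30, tardiness 17
T5: 47→64, due 49, tardiness 15
T6: 64→68, due 43, tardiness 25
Sum = 0+0+6+17+15+25 = 63.
Difference = 66 − 63 = 3.

3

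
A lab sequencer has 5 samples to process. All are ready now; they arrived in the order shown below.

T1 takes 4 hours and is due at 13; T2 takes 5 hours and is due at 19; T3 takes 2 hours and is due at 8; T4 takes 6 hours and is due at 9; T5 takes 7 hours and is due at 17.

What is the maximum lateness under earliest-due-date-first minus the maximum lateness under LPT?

EDD (increasing due date): T3 T4 T1 T5 T2.
T3: 0→2, due 8, lateness -6
T4: 2→8, due 9, lateness -1
T1: 8→12, due 13, lateness -1
T5: 12→19, due 17, lateness 2
T2: 19→24, due 19, lateness 5
Maximum = 5.
LPT (decreasing processing time): T5 T4 T2 T1 T3.
T5: 0→7, due 17, lateness -10
T4: 7→13, due 9, lateness 4
T2: 13→18, due 19, lateness -1
T1: 18→22, due 13, lateness 9
T3: 22→24, due 8, lateness 16
Maximum = 16.
Difference = 5 − 16 = -11.

-11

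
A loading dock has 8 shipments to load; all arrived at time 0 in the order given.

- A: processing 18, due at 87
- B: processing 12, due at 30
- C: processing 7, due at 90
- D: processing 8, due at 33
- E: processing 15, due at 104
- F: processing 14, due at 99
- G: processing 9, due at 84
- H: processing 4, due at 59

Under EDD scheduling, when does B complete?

12

EDD (increasing due date): B D H G A C F E.
B: 0→12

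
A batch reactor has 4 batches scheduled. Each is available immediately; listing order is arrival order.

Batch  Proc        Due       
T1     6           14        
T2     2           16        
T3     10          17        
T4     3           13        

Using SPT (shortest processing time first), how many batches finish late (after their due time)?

1

SPT (increasing processing time): T2 T4 T1 T3.
T2: 0→2, due 16, tardiness 0
T4: 2→5, due 13, tardiness 0
T1: 5→11, due 14, tardiness 0
T3: 11→21, due 17, tardiness 4
Late batches: 1.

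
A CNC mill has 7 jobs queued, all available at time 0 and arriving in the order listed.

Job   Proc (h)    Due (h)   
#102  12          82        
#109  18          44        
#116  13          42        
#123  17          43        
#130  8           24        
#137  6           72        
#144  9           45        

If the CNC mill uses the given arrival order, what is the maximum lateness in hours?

FIFO (arrival order): #102 #109 #116 #123 #130 #137 #144.
#102: 0→12, due 82, lateness -70
#109: 12→30, due 44, lateness -14
#116: 30→43, due 42, lateness 1
#123: 43→60, due 43, lateness 17
#130: 60→68, due 24, lateness 44
#137: 68→74, due 72, lateness 2
#144: 74→83, due 45, lateness 38
Maximum = 44.

44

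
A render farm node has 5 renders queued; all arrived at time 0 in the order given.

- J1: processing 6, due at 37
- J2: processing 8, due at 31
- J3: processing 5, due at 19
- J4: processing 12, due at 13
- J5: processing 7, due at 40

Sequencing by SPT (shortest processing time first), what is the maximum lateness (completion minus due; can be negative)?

25

SPT (increasing processing time): J3 J1 J5 J2 J4.
J3: 0→5, due 19, lateness -14
J1: 5→11, due 37, lateness -26
J5: 11→18, due 40, lateness -22
J2: 18→26, due 31, lateness -5
J4: 26→38, due 13, lateness 25
Maximum = 25.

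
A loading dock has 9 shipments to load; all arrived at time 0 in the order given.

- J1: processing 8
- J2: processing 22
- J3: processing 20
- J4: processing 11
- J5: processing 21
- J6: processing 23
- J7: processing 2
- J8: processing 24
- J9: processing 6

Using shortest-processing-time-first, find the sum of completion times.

508

SPT (increasing processing time): J7 J9 J1 J4 J3 J5 J2 J6 J8.
J7: 0→2
J9: 2→8
J1: 8→16
J4: 16→27
J3: 27→47
J5: 47→68
J2: 68→90
J6: 90→113
J8: 113→137
Sum = 2+8+16+27+47+68+90+113+137 = 508.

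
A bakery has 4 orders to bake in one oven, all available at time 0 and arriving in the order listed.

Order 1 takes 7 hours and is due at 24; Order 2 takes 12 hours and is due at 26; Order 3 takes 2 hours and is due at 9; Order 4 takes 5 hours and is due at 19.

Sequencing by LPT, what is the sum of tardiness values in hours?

22

LPT (decreasing processing time): Order 2 Order 1 Order 4 Order 3.
Order 2: 0→12, due 26, tardiness 0
Order 1: 12→19, due 24, tardiness 0
Order 4: 19→24, due 19, tardiness 5
Order 3: 24→26, due 9, tardiness 17
Sum = 0+0+5+17 = 22.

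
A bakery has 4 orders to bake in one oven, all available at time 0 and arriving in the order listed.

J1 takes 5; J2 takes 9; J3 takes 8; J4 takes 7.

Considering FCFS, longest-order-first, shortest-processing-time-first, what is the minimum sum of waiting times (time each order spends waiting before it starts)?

FIFO (arrival order): J1 J2 J3 J4.
J1: waits 0, runs 0→5
J2: waits 5, runs 5→14
J3: waits 14, runs 14→22
J4: waits 22, runs 22→29
Sum = 0+5+14+22 = 41.
LPT (decreasing processing time): J2 J3 J4 J1.
J2: waits 0, runs 0→9
J3: waits 9, runs 9→17
J4: waits 17, runs 17→24
J1: waits 24, runs 24→29
Sum = 0+9+17+24 = 50.
SPT (increasing processing time): J1 J4 J3 J2.
J1: waits 0, runs 0→5
J4: waits 5, runs 5→12
J3: waits 12, runs 12→20
J2: waits 20, runs 20→29
Sum = 0+5+12+20 = 37.
FIFO 41, LPT 50, SPT 37 → minimum 37.

37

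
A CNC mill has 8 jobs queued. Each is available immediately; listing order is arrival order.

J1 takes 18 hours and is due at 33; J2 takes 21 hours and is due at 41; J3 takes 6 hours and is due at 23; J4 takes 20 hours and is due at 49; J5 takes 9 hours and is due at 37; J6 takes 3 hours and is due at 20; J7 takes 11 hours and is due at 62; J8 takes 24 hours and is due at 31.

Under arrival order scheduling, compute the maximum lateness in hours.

FIFO (arrival order): J1 J2 J3 J4 J5 J6 J7 J8.
J1: 0→18, due 33, lateness -15
J2: 18→39, due 41, lateness -2
J3: 39→45, due 23, lateness 22
J4: 45→65, due 49, lateness 16
J5: 65→74, due 37, lateness 37
J6: 74→77, due 20, lateness 57
J7: 77→88, due 62, lateness 26
J8: 88→112, due 31, lateness 81
Maximum = 81.

81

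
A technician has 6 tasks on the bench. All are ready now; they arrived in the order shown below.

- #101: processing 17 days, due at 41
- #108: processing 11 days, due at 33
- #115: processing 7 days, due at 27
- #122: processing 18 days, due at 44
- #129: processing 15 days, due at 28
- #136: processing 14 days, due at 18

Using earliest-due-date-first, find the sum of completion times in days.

264

EDD (increasing due date): #136 #115 #129 #108 #101 #122.
#136: 0→14
#115: 14→21
#129: 21→36
#108: 36→47
#101: 47→64
#122: 64→82
Sum = 14+21+36+47+64+82 = 264.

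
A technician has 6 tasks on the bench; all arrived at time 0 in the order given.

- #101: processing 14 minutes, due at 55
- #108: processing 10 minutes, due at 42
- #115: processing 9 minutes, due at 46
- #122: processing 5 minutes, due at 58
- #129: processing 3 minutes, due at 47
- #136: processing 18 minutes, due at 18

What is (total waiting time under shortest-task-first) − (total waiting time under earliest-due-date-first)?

SPT (increasing processing time): #129 #122 #115 #108 #101 #136.
#129: waits 0, runs 0→3
#122: waits 3, runs 3→8
#115: waits 8, runs 8→17
#108: waits 17, runs 17→27
#101: waits 27, runs 27→41
#136: waits 41, runs 41→59
Sum = 0+3+8+17+27+41 = 96.
EDD (increasing due date): #136 #108 #115 #129 #101 #122.
#136: waits 0, runs 0→18
#108: waits 18, runs 18→28
#115: waits 28, runs 28→37
#129: waits 37, runs 37→40
#101: waits 40, runs 40→54
#122: waits 54, runs 54→59
Sum = 0+18+28+37+40+54 = 177.
Difference = 96 − 177 = -81.

-81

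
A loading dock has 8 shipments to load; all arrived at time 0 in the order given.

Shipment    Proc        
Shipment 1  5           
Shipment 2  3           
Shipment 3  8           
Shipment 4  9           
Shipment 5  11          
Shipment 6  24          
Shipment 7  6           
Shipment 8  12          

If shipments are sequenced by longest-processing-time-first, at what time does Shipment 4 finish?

LPT (decreasing processing time): Shipment 6 Shipment 8 Shipment 5 Shipment 4 Shipment 3 Shipment 7 Shipment 1 Shipment 2.
Shipment 6: 0→24
Shipment 8: 24→36
Shipment 5: 36→47
Shipment 4: 47→56

56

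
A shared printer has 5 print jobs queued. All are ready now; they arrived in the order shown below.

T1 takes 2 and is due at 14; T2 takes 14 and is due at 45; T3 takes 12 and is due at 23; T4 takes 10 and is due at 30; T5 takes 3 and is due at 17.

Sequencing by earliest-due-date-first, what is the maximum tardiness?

0

EDD (increasing due date): T1 T5 T3 T4 T2.
T1: 0→2, due 14, tardiness 0
T5: 2→5, due 17, tardiness 0
T3: 5→17, due 23, tardiness 0
T4: 17→27, due 30, tardiness 0
T2: 27→41, due 45, tardiness 0
Maximum = 0.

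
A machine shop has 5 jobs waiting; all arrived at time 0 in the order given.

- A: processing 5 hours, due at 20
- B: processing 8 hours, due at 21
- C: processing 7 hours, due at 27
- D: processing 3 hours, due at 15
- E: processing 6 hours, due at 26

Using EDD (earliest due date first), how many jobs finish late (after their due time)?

EDD (increasing due date): D A B E C.
D: 0→3, due 15, tardiness 0
A: 3→8, due 20, tardiness 0
B: 8→16, due 21, tardiness 0
E: 16→22, due 26, tardiness 0
C: 22→29, due 27, tardiness 2
Late jobs: 1.

1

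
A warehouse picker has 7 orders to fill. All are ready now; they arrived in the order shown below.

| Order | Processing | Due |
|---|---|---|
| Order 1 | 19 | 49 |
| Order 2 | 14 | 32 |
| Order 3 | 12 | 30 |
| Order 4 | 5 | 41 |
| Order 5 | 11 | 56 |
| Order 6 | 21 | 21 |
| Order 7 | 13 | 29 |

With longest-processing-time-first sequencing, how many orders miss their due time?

5

LPT (decreasing processing time): Order 6 Order 1 Order 2 Order 7 Order 3 Order 5 Order 4.
Order 6: 0→21, due 21, tardiness 0
Order 1: 21→40, due 49, tardiness 0
Order 2: 40→54, due 32, tardiness 22
Order 7: 54→67, due 29, tardiness 38
Order 3: 67→79, due 30, tardiness 49
Order 5: 79→90, due 56, tardiness 34
Order 4: 90→95, due 41, tardiness 54
Late orders: 5.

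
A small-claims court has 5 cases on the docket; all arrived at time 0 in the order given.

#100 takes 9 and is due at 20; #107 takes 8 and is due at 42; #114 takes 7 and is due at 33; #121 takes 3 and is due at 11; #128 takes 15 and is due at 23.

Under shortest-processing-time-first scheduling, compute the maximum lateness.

SPT (increasing processing time): #121 #114 #107 #100 #128.
#121: 0→3, due 11, lateness -8
#114: 3→10, due 33, lateness -23
#107: 10→18, due 42, lateness -24
#100: 18→27, due 20, lateness 7
#128: 27→42, due 23, lateness 19
Maximum = 19.

19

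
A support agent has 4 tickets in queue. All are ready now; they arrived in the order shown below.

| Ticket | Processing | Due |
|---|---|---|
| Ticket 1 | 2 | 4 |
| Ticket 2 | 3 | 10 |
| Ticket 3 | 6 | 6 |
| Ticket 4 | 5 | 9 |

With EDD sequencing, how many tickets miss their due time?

3

EDD (increasing due date): Ticket 1 Ticket 3 Ticket 4 Ticket 2.
Ticket 1: 0→2, due 4, tardiness 0
Ticket 3: 2→8, due 6, tardiness 2
Ticket 4: 8→13, due 9, tardiness 4
Ticket 2: 13→16, due 10, tardiness 6
Late tickets: 3.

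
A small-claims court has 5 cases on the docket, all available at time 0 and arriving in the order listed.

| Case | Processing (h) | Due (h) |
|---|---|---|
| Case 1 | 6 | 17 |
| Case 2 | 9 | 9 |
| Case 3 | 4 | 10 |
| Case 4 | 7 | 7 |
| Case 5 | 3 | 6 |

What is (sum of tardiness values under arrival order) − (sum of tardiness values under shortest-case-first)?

FIFO (arrival order): Case 1 Case 2 Case 3 Case 4 Case 5.
Case 1: 0→6, due 17, tardiness 0
Case 2: 6→15, due 9, tardiness 6
Case 3: 15→19, due 10, tardiness 9
Case 4: 19→26, due 7, tardiness 19
Case 5: 26→29, due 6, tardiness 23
Sum = 0+6+9+19+23 = 57.
SPT (increasing processing time): Case 5 Case 3 Case 1 Case 4 Case 2.
Case 5: 0→3, due 6, tardiness 0
Case 3: 3→7, due 10, tardiness 0
Case 1: 7→13, due 17, tardiness 0
Case 4: 13→20, due 7, tardiness 13
Case 2: 20→29, due 9, tardiness 20
Sum = 0+0+0+13+20 = 33.
Difference = 57 − 33 = 24.

24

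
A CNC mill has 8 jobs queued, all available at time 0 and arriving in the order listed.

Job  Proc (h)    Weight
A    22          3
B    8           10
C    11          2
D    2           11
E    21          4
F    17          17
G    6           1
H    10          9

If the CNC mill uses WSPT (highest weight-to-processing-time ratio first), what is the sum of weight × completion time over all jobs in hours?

1650

WSPT (decreasing weight/processing-time ratio): D B F H E C G A.
D: finishes 2, weight 11, w·C = 22
B: finishes 10, weight 10, w·C = 100
F: finishes 27, weight 17, w·C = 459
H: finishes 37, weight 9, w·C = 333
E: finishes 58, weight 4, w·C = 232
C: finishes 69, weight 2, w·C = 138
G: finishes 75, weight 1, w·C = 75
A: finishes 97, weight 3, w·C = 291
Sum = 22+100+459+333+232+138+75+291 = 1650.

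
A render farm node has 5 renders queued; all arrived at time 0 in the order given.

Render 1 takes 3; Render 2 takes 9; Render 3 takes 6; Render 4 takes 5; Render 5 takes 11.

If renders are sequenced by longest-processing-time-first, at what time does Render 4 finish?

31

LPT (decreasing processing time): Render 5 Render 2 Render 3 Render 4 Render 1.
Render 5: 0→11
Render 2: 11→20
Render 3: 20→26
Render 4: 26→31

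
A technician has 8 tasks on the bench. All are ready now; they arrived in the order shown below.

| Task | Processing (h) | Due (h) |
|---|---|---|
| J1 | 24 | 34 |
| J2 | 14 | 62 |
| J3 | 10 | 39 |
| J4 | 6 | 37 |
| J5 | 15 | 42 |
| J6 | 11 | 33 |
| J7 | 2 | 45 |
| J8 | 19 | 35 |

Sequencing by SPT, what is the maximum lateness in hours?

67

SPT (increasing processing time): J7 J4 J3 J6 J2 J5 J8 J1.
J7: 0→2, due 45, lateness -43
J4: 2→8, due 37, lateness -29
J3: 8→18, due 39, lateness -21
J6: 18→29, due 33, lateness -4
J2: 29→43, due 62, lateness -19
J5: 43→58, due 42, lateness 16
J8: 58→77, due 35, lateness 42
J1: 77→101, due 34, lateness 67
Maximum = 67.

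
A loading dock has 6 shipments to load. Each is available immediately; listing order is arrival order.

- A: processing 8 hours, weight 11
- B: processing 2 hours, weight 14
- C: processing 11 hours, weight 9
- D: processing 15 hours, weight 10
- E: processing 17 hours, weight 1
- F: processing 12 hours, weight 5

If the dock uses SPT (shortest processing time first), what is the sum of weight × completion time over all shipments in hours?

SPT (increasing processing time): B A C F D E.
B: finishes 2, weight 14, w·C = 28
A: finishes 10, weight 11, w·C = 110
C: finishes 21, weight 9, w·C = 189
F: finishes 33, weight 5, w·C = 165
D: finishes 48, weight 10, w·C = 480
E: finishes 65, weight 1, w·C = 65
Sum = 28+110+189+165+480+65 = 1037.

1037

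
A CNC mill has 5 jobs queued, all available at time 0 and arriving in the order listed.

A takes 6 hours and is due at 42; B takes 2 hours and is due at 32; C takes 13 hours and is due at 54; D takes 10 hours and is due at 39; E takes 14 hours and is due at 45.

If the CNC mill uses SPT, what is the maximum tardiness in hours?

0

SPT (increasing processing time): B A D C E.
B: 0→2, due 32, tardiness 0
A: 2→8, due 42, tardiness 0
D: 8→18, due 39, tardiness 0
C: 18→31, due 54, tardiness 0
E: 31→45, due 45, tardiness 0
Maximum = 0.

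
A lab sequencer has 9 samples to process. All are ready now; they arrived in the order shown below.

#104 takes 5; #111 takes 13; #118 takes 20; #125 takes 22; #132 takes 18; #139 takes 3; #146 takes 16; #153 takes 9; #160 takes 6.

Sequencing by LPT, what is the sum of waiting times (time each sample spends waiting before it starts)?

600

LPT (decreasing processing time): #125 #118 #132 #146 #111 #153 #160 #104 #139.
#125: waits 0, runs 0→22
#118: waits 22, runs 22→42
#132: waits 42, runs 42→60
#146: waits 60, runs 60→76
#111: waits 76, runs 76→89
#153: waits 89, runs 89→98
#160: waits 98, runs 98→104
#104: waits 104, runs 104→109
#139: waits 109, runs 109→112
Sum = 0+22+42+60+76+89+98+104+109 = 600.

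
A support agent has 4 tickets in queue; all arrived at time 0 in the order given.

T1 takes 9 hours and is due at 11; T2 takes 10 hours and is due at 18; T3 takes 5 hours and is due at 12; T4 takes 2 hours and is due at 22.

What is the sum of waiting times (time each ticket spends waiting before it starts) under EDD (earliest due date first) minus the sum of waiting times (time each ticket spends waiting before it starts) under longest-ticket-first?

-6

EDD (increasing due date): T1 T3 T2 T4.
T1: waits 0, runs 0→9
T3: waits 9, runs 9→14
T2: waits 14, runs 14→24
T4: waits 24, runs 24→26
Sum = 0+9+14+24 = 47.
LPT (decreasing processing time): T2 T1 T3 T4.
T2: waits 0, runs 0→10
T1: waits 10, runs 10→19
T3: waits 19, runs 19→24
T4: waits 24, runs 24→26
Sum = 0+10+19+24 = 53.
Difference = 47 − 53 = -6.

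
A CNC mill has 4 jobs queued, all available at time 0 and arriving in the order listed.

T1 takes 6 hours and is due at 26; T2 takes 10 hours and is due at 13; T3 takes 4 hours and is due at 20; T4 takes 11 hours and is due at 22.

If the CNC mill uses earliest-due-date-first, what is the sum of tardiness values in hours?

EDD (increasing due date): T2 T3 T4 T1.
T2: 0→10, due 13, tardiness 0
T3: 10→14, due 20, tardiness 0
T4: 14→25, due 22, tardiness 3
T1: 25→31, due 26, tardiness 5
Sum = 0+0+3+5 = 8.

8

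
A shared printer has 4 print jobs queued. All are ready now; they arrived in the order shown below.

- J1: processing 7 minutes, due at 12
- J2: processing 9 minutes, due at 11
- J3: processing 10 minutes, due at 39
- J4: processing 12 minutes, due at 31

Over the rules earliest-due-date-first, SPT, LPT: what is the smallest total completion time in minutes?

87

EDD (increasing due date): J2 J1 J4 J3.
J2: 0→9
J1: 9→16
J4: 16→28
J3: 28→38
Sum = 9+16+28+38 = 91.
SPT (increasing processing time): J1 J2 J3 J4.
J1: 0→7
J2: 7→16
J3: 16→26
J4: 26→38
Sum = 7+16+26+38 = 87.
LPT (decreasing processing time): J4 J3 J2 J1.
J4: 0→12
J3: 12→22
J2: 22→31
J1: 31→38
Sum = 12+22+31+38 = 103.
EDD 91, SPT 87, LPT 103 → minimum 87.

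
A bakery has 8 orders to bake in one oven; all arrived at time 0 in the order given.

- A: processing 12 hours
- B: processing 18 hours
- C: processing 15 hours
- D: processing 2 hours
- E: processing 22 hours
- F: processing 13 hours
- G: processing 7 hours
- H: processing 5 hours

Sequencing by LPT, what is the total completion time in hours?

538

LPT (decreasing processing time): E B C F A G H D.
E: 0→22
B: 22→40
C: 40→55
F: 55→68
A: 68→80
G: 80→87
H: 87→92
D: 92→94
Sum = 22+40+55+68+80+87+92+94 = 538.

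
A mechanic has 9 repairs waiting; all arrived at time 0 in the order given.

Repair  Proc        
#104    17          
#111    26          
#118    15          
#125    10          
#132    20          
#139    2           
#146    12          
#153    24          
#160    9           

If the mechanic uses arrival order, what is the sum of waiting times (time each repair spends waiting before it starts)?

592

FIFO (arrival order): #104 #111 #118 #125 #132 #139 #146 #153 #160.
#104: waits 0, runs 0→17
#111: waits 17, runs 17→43
#118: waits 43, runs 43→58
#125: waits 58, runs 58→68
#132: waits 68, runs 68→88
#139: waits 88, runs 88→90
#146: waits 90, runs 90→102
#153: waits 102, runs 102→126
#160: waits 126, runs 126→135
Sum = 0+17+43+58+68+88+90+102+126 = 592.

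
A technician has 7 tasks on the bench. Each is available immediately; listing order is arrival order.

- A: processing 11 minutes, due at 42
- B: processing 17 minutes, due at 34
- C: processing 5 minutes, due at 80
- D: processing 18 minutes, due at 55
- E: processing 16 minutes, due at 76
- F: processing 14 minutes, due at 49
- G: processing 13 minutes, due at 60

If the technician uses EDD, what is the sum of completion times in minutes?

403

EDD (increasing due date): B A F D G E C.
B: 0→17
A: 17→28
F: 28→42
D: 42→60
G: 60→73
E: 73→89
C: 89→94
Sum = 17+28+42+60+73+89+94 = 403.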